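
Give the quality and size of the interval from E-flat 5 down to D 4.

minor ninth

Descending from Eb5 to D4 is the same interval as ascending D4 to Eb5.
D to E spans two letter names (D-E), plus an octave, so the interval is some kind of ninth.
A major ninth would be 14 semitones, but D4 to Eb5 is 13 — one semitone narrower, making it a minor ninth.
(Equivalently, a compound minor second: a minor second plus an octave.)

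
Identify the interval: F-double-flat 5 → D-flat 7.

F to D spans six letter names (F-G-A-B-C-D), plus an octave, so the interval is some kind of thirteenth.
A major thirteenth would be 21 semitones; Fbb5 to Db7 is 22, one semitone wider, so the interval is augmented.
(Equivalently, a compound augmented sixth: an augmented sixth plus an octave.)

augmented thirteenth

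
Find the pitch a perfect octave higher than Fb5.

Fb6

For an octave the letter name doesn't change: still F, an octave up.
A perfect octave is 12 semitones; 12 semitones up from Fb5 gives Fb6.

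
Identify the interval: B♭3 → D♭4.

B to D spans three letter names (B-C-D), so the interval is some kind of third.
A major third would be 4 semitones, but Bb3 to Db4 is 3 — one semitone narrower, making it a minor third.

minor third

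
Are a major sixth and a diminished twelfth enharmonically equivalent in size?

A major sixth is 9 semitones but a diminished twelfth is 18 semitones — different sizes.

No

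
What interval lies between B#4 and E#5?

B to E spans four letter names (B-C-D-E): a fourth.
B#4 to E#5 is 5 semitones, matching the perfect fourth exactly, so the quality is perfect.

perfect 4th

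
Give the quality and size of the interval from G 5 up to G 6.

perfect octave

G to G is the same letter name, plus an octave: an octave.
Counting semitones, G5→G6 is 12, which is the perfect octave.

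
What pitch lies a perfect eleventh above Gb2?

Cb4

The eleventh's letter: G up four letter names plus an octave → C.
A perfect eleventh is 17 semitones; 17 semitones up from Gb2 gives Cb4.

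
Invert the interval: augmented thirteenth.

First reduce the compound augmented thirteenth to its simple form, an augmented sixth.
Interval numbers invert to sum to nine: 6 + 3 = 9, so a sixth inverts to a third.
The quality also flips — augmented becomes diminished — giving a diminished third.

diminished 3rd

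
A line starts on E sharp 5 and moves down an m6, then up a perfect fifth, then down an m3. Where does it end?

B double-sharp 4

A minor sixth down from E#5 is G##4.
G##4 up a perfect fifth → D##5 (7 semitones).
A minor third down from D##5 is B##4.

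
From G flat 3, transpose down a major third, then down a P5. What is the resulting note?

A double-flat 2

A major third down from Gb3 is Ebb3.
A perfect fifth down from Ebb3 is Abb2.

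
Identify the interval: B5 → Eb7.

B to E spans four letter names (B-C-D-E), plus an octave — that makes it an eleventh of some quality.
A perfect eleventh would be 17 semitones; B5 to Eb7 is 16, one semitone narrower, so the interval is diminished.
(Equivalently, a compound diminished fourth: a diminished fourth plus an octave.)

diminished 11th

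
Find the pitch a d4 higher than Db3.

The fourth takes the letter from D up to G.
A diminished fourth is 4 semitones; 4 semitones up from Db3 gives Gbb3.

Gbb3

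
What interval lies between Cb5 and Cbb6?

C to C is the same letter name, plus an octave — that makes it an octave of some quality.
The perfect octave is 12 semitones; here we have 11, one semitone narrower: diminished.

diminished octave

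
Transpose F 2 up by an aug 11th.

B 3

The eleventh's letter: F up four letter names plus an octave → B.
An augmented eleventh is 18 semitones; 18 semitones up from F2 gives B3.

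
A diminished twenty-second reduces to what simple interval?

d8

Subtracting seven from the interval number removes an octave: 22 − 14 = 8.
Quality carries through unchanged, so the simple form is a diminished octave.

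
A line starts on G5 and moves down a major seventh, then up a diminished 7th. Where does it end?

A major seventh down from G5 is Ab4.
Up a diminished seventh from Ab4: Gbb5 (9 semitones up).

Gbb5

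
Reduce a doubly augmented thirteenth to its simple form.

doubly augmented sixth

Subtracting seven from the interval number removes an octave: 13 − 7 = 6.
Quality carries through unchanged, so the simple form is a doubly augmented sixth.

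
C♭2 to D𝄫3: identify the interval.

m9

C to D spans two letter names (C-D), plus an octave, so the interval is some kind of ninth.
A major ninth would be 14 semitones, but Cb2 to Dbb3 is 13 — one semitone narrower, making it a minor ninth.
(Equivalently, a compound minor second: a minor second plus an octave.)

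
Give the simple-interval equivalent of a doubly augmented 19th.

Subtracting seven from the interval number removes an octave: 19 − 14 = 5.
Quality carries through unchanged, so the simple form is a doubly augmented fifth.

doubly augmented fifth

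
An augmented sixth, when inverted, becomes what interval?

diminished 3rd

Interval numbers invert to sum to nine: 6 + 3 = 9, so a sixth inverts to a third.
Quality inverts too: augmented becomes diminished. That makes the inversion a diminished third.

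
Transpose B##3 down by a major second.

Two letter names down from B: A.
A major second spans 2 semitones, so from B##3 the target pitch is A##3.

A##3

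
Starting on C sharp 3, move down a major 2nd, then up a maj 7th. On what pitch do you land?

A major second down from C#3 is B2.
B2 up a major seventh → A#3 (11 semitones).

A sharp 3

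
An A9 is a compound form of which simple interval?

Each octave removed subtracts seven from the number: 9 − 7 = 2.
That makes an augmented ninth a compound augmented second — an octave plus an augmented second.

augmented 2nd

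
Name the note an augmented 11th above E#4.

A##5

The eleventh's letter: E up four letter names plus an octave → A.
An augmented eleventh spans 18 semitones, so from E#4 the target pitch is A##5.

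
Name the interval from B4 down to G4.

major third

Descending from B4 to G4 is the same interval as ascending G4 to B4.
G to B spans three letter names (G-A-B): a third.
The major third spans 4 semitones, and G4 to B4 is exactly 4 semitones — so this is a major third.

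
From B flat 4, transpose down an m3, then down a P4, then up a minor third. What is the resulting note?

F 4

Down a minor third from Bb4: G4 (3 semitones down).
Down a perfect fourth from G4: D4 (5 semitones down).
Up a minor third from D4: F4 (3 semitones up).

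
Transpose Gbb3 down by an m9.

Fb2

The ninth's letter: G down two letter names plus an octave → F.
A minor ninth spans 13 semitones, so from Gbb3 the target pitch is Fb2.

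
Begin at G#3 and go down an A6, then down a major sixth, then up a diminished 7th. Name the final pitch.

An augmented sixth down from G#3 is Bb2.
Down a major sixth from Bb2: Db2 (9 semitones down).
Db2 up a diminished seventh → Cbb3 (9 semitones).

Cbb3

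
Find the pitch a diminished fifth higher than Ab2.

Ebb3

Counting five letter names up from A lands on E.
Moving 6 semitones up from Ab2 (the size of a diminished fifth) reaches Ebb3.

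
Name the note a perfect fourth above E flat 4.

The fourth takes the letter from E up to A.
A perfect fourth is 5 semitones; 5 semitones up from Eb4 gives Ab4.

A flat 4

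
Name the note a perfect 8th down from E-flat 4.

E-flat 3

For an octave the letter name doesn't change: still E, an octave down.
A perfect octave is 12 semitones; 12 semitones down from Eb4 gives Eb3.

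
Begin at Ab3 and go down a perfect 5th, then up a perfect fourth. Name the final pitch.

A perfect fifth down from Ab3 is Db3.
A perfect fourth up from Db3 is Gb3.

Gb3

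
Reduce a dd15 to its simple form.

doubly diminished 8th

Take out an octave (7 from the number): 15 − 7 = 8.
Quality carries through unchanged, so the simple form is a doubly diminished octave.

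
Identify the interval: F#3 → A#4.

M10

F to A spans three letter names (F-G-A), plus an octave: a tenth.
The major tenth spans 16 semitones, and F#3 to A#4 is exactly 16 semitones — so this is a major tenth.
(Equivalently, a compound major third: a major third plus an octave.)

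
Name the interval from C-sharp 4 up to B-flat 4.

diminished 7th

C to B spans seven letter names (C-D-E-F-G-A-B) — that makes it a seventh of some quality.
The major seventh is 11 semitones; here we have 9, two semitones narrower: diminished.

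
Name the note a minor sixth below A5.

C#5

Counting six letter names down from A lands on C.
A minor sixth spans 8 semitones, so from A5 the target pitch is C#5.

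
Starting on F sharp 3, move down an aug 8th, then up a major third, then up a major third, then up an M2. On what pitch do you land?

F#3 down an augmented octave → F2 (13 semitones).
F2 up a major third → A2 (4 semitones).
Up a major third from A2: C#3 (4 semitones up).
Up a major second from C#3: D#3 (2 semitones up).

D sharp 3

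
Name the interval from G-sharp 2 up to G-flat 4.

doubly diminished fifteenth

G to G is the same letter name, plus 2 octaves: a fifteenth.
A perfect fifteenth would be 24 semitones; G#2 to Gb4 is 22, two semitones narrower, so the interval is doubly diminished.
(Equivalently, a compound doubly diminished octave: a doubly diminished octave plus an octave.)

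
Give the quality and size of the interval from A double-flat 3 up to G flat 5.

major 14th

A to G spans seven letter names (A-B-C-D-E-F-G), plus an octave, so the interval is some kind of fourteenth.
Counting semitones, Abb3→Gb5 is 23, which is the major fourteenth.
(Equivalently, a compound major seventh: a major seventh plus an octave.)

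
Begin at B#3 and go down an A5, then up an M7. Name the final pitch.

An augmented fifth down from B#3 is E3.
A major seventh up from E3 is D#4.

D#4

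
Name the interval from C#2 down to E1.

major sixth

Descending from C#2 to E1 is the same interval as ascending E1 to C#2.
E to C spans six letter names (E-F-G-A-B-C), so the interval is some kind of sixth.
E1 to C#2 is 9 semitones, matching the major sixth exactly, so the quality is major.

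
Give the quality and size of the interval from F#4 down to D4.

major 3rd

Descending from F#4 to D4 is the same interval as ascending D4 to F#4.
D to F spans three letter names (D-E-F) — that makes it a third of some quality.
D4 to F#4 is 4 semitones, matching the major third exactly, so the quality is major.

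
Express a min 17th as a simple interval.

m3

Subtracting seven from the interval number removes an octave: 17 − 14 = 3.
That makes a minor seventeenth a compound minor third — 2 octaves plus a minor third.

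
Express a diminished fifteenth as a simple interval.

Take out an octave (7 from the number): 15 − 7 = 8.
So a diminished fifteenth is an octave plus a diminished octave. The quality is unchanged.

d8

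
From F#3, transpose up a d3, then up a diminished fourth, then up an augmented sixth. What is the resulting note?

Bb4

A diminished third up from F#3 is Ab3.
A diminished fourth up from Ab3 is Dbb4.
Dbb4 up an augmented sixth → Bb4 (10 semitones).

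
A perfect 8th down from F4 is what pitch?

F3

For an octave the letter name doesn't change: still F, an octave down.
A perfect octave is 12 semitones; 12 semitones down from F4 gives F3.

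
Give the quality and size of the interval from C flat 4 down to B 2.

Descending from Cb4 to B2 is the same interval as ascending B2 to Cb4.
B to C spans two letter names (B-C), plus an octave — that makes it a ninth of some quality.
B2 to Cb4 spans 12 semitones — two semitones narrower than the major ninth (14) — giving a diminished ninth.

diminished ninth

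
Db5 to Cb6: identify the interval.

D to C spans seven letter names (D-E-F-G-A-B-C) — that makes it a seventh of some quality.
A major seventh would be 11 semitones, but Db5 to Cb6 is 10 — one semitone narrower, making it a minor seventh.

minor seventh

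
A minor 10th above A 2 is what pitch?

C 4

The tenth's letter: A up three letter names plus an octave → C.
Moving 15 semitones up from A2 (the size of a minor tenth) reaches C4.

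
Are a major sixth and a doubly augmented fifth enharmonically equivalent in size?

Yes

A major sixth = 9 semitones = a doubly augmented fifth; enharmonically equal.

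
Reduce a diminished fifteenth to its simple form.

diminished octave

Take out an octave (7 from the number): 15 − 7 = 8.
Quality carries through unchanged, so the simple form is a diminished octave.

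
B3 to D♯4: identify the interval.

M3

B to D spans three letter names (B-C-D): a third.
Counting semitones, B3→D#4 is 4, which is the major third.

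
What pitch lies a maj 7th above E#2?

Counting seven letter names up from E lands on D.
A major seventh spans 11 semitones, so from E#2 the target pitch is D##3.

D##3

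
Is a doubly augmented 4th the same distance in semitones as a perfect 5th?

Yes

A doubly augmented fourth = 7 semitones = a perfect fifth; enharmonically equal.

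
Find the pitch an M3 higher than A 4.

Counting three letter names up from A lands on C.
Moving 4 semitones up from A4 (the size of a major third) reaches C#5.

C-sharp 5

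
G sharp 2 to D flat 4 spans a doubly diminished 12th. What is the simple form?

doubly diminished 5th

Subtracting seven from the interval number removes an octave: 12 − 7 = 5.
That makes a doubly diminished twelfth a compound doubly diminished fifth — an octave plus a doubly diminished fifth.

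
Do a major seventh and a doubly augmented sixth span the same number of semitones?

Yes

A major seventh = 11 semitones = a doubly augmented sixth; enharmonically equal.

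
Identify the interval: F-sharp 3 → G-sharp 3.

major 2nd

F to G spans two letter names (F-G) — that makes it a second of some quality.
F#3 to G#3 is 2 semitones, matching the major second exactly, so the quality is major.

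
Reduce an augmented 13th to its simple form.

A6

Subtracting seven from the interval number removes an octave: 13 − 7 = 6.
Quality carries through unchanged, so the simple form is an augmented sixth.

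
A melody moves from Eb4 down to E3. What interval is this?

Descending from Eb4 to E3 is the same interval as ascending E3 to Eb4.
E to E is the same letter name, plus an octave — that makes it an octave of some quality.
The perfect octave is 12 semitones; here we have 11, one semitone narrower: diminished.

diminished 8th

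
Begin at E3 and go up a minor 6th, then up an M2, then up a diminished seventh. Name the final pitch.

Cb5

Up a minor sixth from E3: C4 (8 semitones up).
Up a major second from C4: D4 (2 semitones up).
Up a diminished seventh from D4: Cb5 (9 semitones up).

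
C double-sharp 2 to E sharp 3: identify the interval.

C to E spans three letter names (C-D-E), plus an octave, so the interval is some kind of tenth.
C##2 to E#3 is 15 semitones, a half step short of the major tenth (16), so this is minor.
(Equivalently, a compound minor third: a minor third plus an octave.)

minor tenth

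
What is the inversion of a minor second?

Inverted interval numbers add to nine, so a second pairs with a seventh (2 + 7 = 9).
And minor becomes major under inversion, so we get a major seventh.

major 7th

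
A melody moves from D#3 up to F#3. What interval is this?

D to F spans three letter names (D-E-F): a third.
A major third would be 4 semitones, but D#3 to F#3 is 3 — one semitone narrower, making it a minor third.

minor third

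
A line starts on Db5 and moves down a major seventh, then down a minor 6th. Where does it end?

Gb3

Down a major seventh from Db5: Ebb4 (11 semitones down).
Down a minor sixth from Ebb4: Gb3 (8 semitones down).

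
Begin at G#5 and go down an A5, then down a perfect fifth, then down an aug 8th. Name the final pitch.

G#5 down an augmented fifth → C5 (8 semitones).
C5 down a perfect fifth → F4 (7 semitones).
F4 down an augmented octave → Fb3 (13 semitones).

Fb3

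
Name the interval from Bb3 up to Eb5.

B to E spans four letter names (B-C-D-E), plus an octave: an eleventh.
The perfect eleventh spans 17 semitones, and Bb3 to Eb5 is exactly 17 semitones — so this is a perfect eleventh.
(Equivalently, a compound perfect fourth: a perfect fourth plus an octave.)

perfect eleventh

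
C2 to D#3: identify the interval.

A9

C to D spans two letter names (C-D), plus an octave — that makes it a ninth of some quality.
C2 to D#3 spans 15 semitones — one semitone wider than the major ninth (14) — giving an augmented ninth.
(Equivalently, a compound augmented second: an augmented second plus an octave.)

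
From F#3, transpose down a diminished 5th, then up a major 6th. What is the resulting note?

Down a diminished fifth from F#3: B#2 (6 semitones down).
A major sixth up from B#2 is G##3.

G##3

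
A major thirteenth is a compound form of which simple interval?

major 6th

Each octave removed subtracts seven from the number: 13 − 7 = 6.
That makes a major thirteenth a compound major sixth — an octave plus a major sixth.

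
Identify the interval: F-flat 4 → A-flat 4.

F to A spans three letter names (F-G-A): a third.
Counting semitones, Fb4→Ab4 is 4, which is the major third.

major third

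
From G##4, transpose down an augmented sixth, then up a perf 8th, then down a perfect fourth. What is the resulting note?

F#4

G##4 down an augmented sixth → B3 (10 semitones).
B3 up a perfect octave → B4 (12 semitones).
A perfect fourth down from B4 is F#4.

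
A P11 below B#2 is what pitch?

F##1

Counting four letter names plus an octave down from B lands on F.
A perfect eleventh is 17 semitones; 17 semitones down from B#2 gives F##1.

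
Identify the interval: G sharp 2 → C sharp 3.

P4

G to C spans four letter names (G-A-B-C): a fourth.
G#2 to C#3 is 5 semitones, matching the perfect fourth exactly, so the quality is perfect.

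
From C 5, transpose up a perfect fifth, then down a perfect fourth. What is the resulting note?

Up a perfect fifth from C5: G5 (7 semitones up).
G5 down a perfect fourth → D5 (5 semitones).

D 5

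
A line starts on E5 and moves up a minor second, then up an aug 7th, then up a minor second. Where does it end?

Up a minor second from E5: F5 (1 semitone up).
An augmented seventh up from F5 is E#6.
A minor second up from E#6 is F#6.

F#6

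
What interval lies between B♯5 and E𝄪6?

B to E spans four letter names (B-C-D-E) — that makes it a fourth of some quality.
The perfect fourth is 5 semitones; here we have 6, one semitone wider: augmented.

augmented fourth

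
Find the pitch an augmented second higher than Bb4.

The second takes the letter from B up to C.
Moving 3 semitones up from Bb4 (the size of an augmented second) reaches C#5.

C#5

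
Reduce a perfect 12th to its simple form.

Subtracting seven from the interval number removes an octave: 12 − 7 = 5.
So a perfect twelfth is an octave plus a perfect fifth. The quality is unchanged.

perfect fifth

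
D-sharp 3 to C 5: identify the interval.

D to C spans seven letter names (D-E-F-G-A-B-C), plus an octave, so the interval is some kind of fourteenth.
D#3 to C5 spans 21 semitones — two semitones narrower than the major fourteenth (23) — giving a diminished fourteenth.
(Equivalently, a compound diminished seventh: a diminished seventh plus an octave.)

diminished 14th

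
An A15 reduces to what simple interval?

augmented octave

Take out an octave (7 from the number): 15 − 7 = 8.
So an augmented fifteenth is an octave plus an augmented octave. The quality is unchanged.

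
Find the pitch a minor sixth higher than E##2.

The sixth takes the letter from E up to C.
A minor sixth is 8 semitones; 8 semitones up from E##2 gives C##3.

C##3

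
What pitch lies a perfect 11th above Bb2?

Eb4

The eleventh's letter: B up four letter names plus an octave → E.
A perfect eleventh spans 17 semitones, so from Bb2 the target pitch is Eb4.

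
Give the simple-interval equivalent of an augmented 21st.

augmented seventh

Each octave removed subtracts seven from the number: 21 − 14 = 7.
So an augmented twenty-first is 2 octaves plus an augmented seventh. The quality is unchanged.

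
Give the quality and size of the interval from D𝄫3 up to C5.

D to C spans seven letter names (D-E-F-G-A-B-C), plus an octave, so the interval is some kind of fourteenth.
A major fourteenth would be 23 semitones; Dbb3 to C5 is 24, one semitone wider, so the interval is augmented.
(Equivalently, a compound augmented seventh: an augmented seventh plus an octave.)

augmented 14th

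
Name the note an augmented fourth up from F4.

B4

Counting four letter names up from F lands on B.
An augmented fourth is 6 semitones; 6 semitones up from F4 gives B4.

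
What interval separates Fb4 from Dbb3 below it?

Descending from Fb4 to Dbb3 is the same interval as ascending Dbb3 to Fb4.
D to F spans three letter names (D-E-F), plus an octave — that makes it a tenth of some quality.
Counting semitones, Dbb3→Fb4 is 16, which is the major tenth.
(Equivalently, a compound major third: a major third plus an octave.)

major tenth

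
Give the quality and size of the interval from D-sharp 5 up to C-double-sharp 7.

D to C spans seven letter names (D-E-F-G-A-B-C), plus an octave: a fourteenth.
The major fourteenth spans 23 semitones, and D#5 to C##7 is exactly 23 semitones — so this is a major fourteenth.
(Equivalently, a compound major seventh: a major seventh plus an octave.)

major fourteenth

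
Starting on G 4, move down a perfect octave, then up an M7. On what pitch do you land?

A perfect octave down from G4 is G3.
A major seventh up from G3 is F#4.

F sharp 4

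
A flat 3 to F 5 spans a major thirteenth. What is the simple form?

Subtracting seven from the interval number removes an octave: 13 − 7 = 6.
Quality carries through unchanged, so the simple form is a major sixth.

major sixth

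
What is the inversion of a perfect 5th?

perfect 4th

Interval numbers invert to sum to nine: 5 + 4 = 9, so a fifth inverts to a fourth.
Quality inverts too: perfect stays perfect. That makes the inversion a perfect fourth.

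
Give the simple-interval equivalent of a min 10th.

Take out an octave (7 from the number): 10 − 7 = 3.
Quality carries through unchanged, so the simple form is a minor third.

minor 3rd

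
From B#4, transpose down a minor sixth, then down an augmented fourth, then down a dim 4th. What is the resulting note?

E##3

A minor sixth down from B#4 is D##4.
An augmented fourth down from D##4 is A#3.
A#3 down a diminished fourth → E##3 (4 semitones).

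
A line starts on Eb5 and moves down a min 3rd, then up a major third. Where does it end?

E5

Down a minor third from Eb5: C5 (3 semitones down).
C5 up a major third → E5 (4 semitones).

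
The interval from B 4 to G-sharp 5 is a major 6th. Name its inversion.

minor third

The rule of nine gives the new number: 9 − 6 = 3, so a sixth becomes a third.
Quality inverts too: major becomes minor. That makes the inversion a minor third.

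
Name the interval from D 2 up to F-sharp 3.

major 10th

D to F spans three letter names (D-E-F), plus an octave: a tenth.
Counting semitones, D2→F#3 is 16, which is the major tenth.
(Equivalently, a compound major third: a major third plus an octave.)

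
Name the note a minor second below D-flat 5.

Two letter names down from D: C.
A minor second spans 1 semitone, so from Db5 the target pitch is C5.

C 5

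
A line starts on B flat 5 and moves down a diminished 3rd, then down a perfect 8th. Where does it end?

G sharp 4

A diminished third down from Bb5 is G#5.
A perfect octave down from G#5 is G#4.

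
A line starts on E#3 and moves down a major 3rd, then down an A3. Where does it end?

Ab2

A major third down from E#3 is C#3.
An augmented third down from C#3 is Ab2.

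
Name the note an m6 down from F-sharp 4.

A-sharp 3

The sixth takes the letter from F down to A.
A minor sixth is 8 semitones; 8 semitones down from F#4 gives A#3.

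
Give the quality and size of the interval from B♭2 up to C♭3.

minor second

B to C spans two letter names (B-C) — that makes it a second of some quality.
At 1 semitone, Bb2→Cb3 falls one short of a major second: minor.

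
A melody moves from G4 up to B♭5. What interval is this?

G to B spans three letter names (G-A-B), plus an octave — that makes it a tenth of some quality.
G4 to Bb5 is 15 semitones, a half step short of the major tenth (16), so this is minor.
(Equivalently, a compound minor third: a minor third plus an octave.)

minor tenth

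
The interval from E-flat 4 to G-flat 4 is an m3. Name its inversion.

major 6th

Interval numbers invert to sum to nine: 3 + 6 = 9, so a third inverts to a sixth.
And minor becomes major under inversion, so we get a major sixth.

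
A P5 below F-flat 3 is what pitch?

B-double-flat 2

The fifth takes the letter from F down to B.
A perfect fifth is 7 semitones; 7 semitones down from Fb3 gives Bbb2.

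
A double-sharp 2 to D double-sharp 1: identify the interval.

Descending from A##2 to D##1 is the same interval as ascending D##1 to A##2.
D to A spans five letter names (D-E-F-G-A), plus an octave, so the interval is some kind of twelfth.
D##1 to A##2 is 19 semitones, matching the perfect twelfth exactly, so the quality is perfect.
(Equivalently, a compound perfect fifth: a perfect fifth plus an octave.)

perfect twelfth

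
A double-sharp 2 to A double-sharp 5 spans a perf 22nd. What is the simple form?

Each octave removed subtracts seven from the number: 22 − 14 = 8.
Quality carries through unchanged, so the simple form is a perfect octave.

perfect 8th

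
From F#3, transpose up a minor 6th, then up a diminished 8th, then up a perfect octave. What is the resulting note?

Up a minor sixth from F#3: D4 (8 semitones up).
D4 up a diminished octave → Db5 (11 semitones).
Up a perfect octave from Db5: Db6 (12 semitones up).

Db6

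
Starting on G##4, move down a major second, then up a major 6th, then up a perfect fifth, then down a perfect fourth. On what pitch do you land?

A major second down from G##4 is F##4.
F##4 up a major sixth → D##5 (9 semitones).
Up a perfect fifth from D##5: A##5 (7 semitones up).
Down a perfect fourth from A##5: E##5 (5 semitones down).

E##5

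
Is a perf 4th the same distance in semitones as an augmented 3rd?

A perfect fourth spans 5 semitones, and an augmented third also spans 5 semitones — they're enharmonic.

Yes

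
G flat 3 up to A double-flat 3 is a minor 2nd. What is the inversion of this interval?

Inverted interval numbers add to nine, so a second pairs with a seventh (2 + 7 = 9).
Quality inverts too: minor becomes major. That makes the inversion a major seventh.

M7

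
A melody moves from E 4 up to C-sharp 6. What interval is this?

major thirteenth

E to C spans six letter names (E-F-G-A-B-C), plus an octave: a thirteenth.
Counting semitones, E4→C#6 is 21, which is the major thirteenth.
(Equivalently, a compound major sixth: a major sixth plus an octave.)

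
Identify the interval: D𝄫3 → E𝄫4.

D to E spans two letter names (D-E), plus an octave, so the interval is some kind of ninth.
Dbb3 to Ebb4 is 14 semitones, matching the major ninth exactly, so the quality is major.
(Equivalently, a compound major second: a major second plus an octave.)

major 9th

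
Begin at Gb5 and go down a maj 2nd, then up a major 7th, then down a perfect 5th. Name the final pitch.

A major second down from Gb5 is Fb5.
Up a major seventh from Fb5: Eb6 (11 semitones up).
A perfect fifth down from Eb6 is Ab5.

Ab5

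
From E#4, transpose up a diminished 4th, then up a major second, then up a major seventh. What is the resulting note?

E#4 up a diminished fourth → A4 (4 semitones).
A major second up from A4 is B4.
Up a major seventh from B4: A#5 (11 semitones up).

A#5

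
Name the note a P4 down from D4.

A3

Four letter names down from D: A.
A perfect fourth spans 5 semitones, so from D4 the target pitch is A3.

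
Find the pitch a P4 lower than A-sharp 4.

Four letter names down from A: E.
A perfect fourth spans 5 semitones, so from A#4 the target pitch is E#4.

E-sharp 4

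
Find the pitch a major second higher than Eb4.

Two letter names up from E: F.
Moving 2 semitones up from Eb4 (the size of a major second) reaches F4.

F4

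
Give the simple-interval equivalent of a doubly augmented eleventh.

AA4

Take out an octave (7 from the number): 11 − 7 = 4.
So a doubly augmented eleventh is an octave plus a doubly augmented fourth. The quality is unchanged.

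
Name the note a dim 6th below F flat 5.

Six letter names down from F: A.
A diminished sixth spans 7 semitones, so from Fb5 the target pitch is A4.

A 4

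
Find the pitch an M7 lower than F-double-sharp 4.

G-sharp 3

The seventh takes the letter from F down to G.
A major seventh spans 11 semitones, so from F##4 the target pitch is G#3.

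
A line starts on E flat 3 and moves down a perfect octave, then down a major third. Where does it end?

Eb3 down a perfect octave → Eb2 (12 semitones).
Eb2 down a major third → Cb2 (4 semitones).

C flat 2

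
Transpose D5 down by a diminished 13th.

F##3

Counting six letter names plus an octave down from D lands on F.
A diminished thirteenth spans 19 semitones, so from D5 the target pitch is F##3.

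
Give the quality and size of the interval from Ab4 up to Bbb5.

A to B spans two letter names (A-B), plus an octave: a ninth.
Ab4 to Bbb5 is 13 semitones, a half step short of the major ninth (14), so this is minor.
(Equivalently, a compound minor second: a minor second plus an octave.)

minor ninth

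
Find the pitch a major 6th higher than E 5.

The sixth takes the letter from E up to C.
A major sixth spans 9 semitones, so from E5 the target pitch is C#6.

C sharp 6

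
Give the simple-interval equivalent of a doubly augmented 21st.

doubly augmented 7th

Subtracting seven from the interval number removes an octave: 21 − 14 = 7.
That makes a doubly augmented twenty-first a compound doubly augmented seventh — 2 octaves plus a doubly augmented seventh.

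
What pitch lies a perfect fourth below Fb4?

Four letter names down from F: C.
A perfect fourth is 5 semitones; 5 semitones down from Fb4 gives Cb4.

Cb4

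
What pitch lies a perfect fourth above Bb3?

Counting four letter names up from B lands on E.
A perfect fourth is 5 semitones; 5 semitones up from Bb3 gives Eb4.

Eb4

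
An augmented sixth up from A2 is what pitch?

The sixth takes the letter from A up to F.
An augmented sixth spans 10 semitones, so from A2 the target pitch is F##3.

F##3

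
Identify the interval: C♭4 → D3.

d7

Descending from Cb4 to D3 is the same interval as ascending D3 to Cb4.
D to C spans seven letter names (D-E-F-G-A-B-C), so the interval is some kind of seventh.
D3 to Cb4 spans 9 semitones — two semitones narrower than the major seventh (11) — giving a diminished seventh.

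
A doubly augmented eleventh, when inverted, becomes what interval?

First reduce the compound doubly augmented eleventh to its simple form, a doubly augmented fourth.
Interval numbers invert to sum to nine: 4 + 5 = 9, so a fourth inverts to a fifth.
The quality also flips — doubly augmented becomes doubly diminished — giving a doubly diminished fifth.

dd5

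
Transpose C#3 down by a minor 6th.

Six letter names down from C: E.
A minor sixth is 8 semitones; 8 semitones down from C#3 gives E#2.

E#2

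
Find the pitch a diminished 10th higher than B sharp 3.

Counting three letter names plus an octave up from B lands on D.
A diminished tenth spans 14 semitones, so from B#3 the target pitch is D5.

D 5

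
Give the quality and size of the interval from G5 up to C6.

G to C spans four letter names (G-A-B-C): a fourth.
G5 to C6 is 5 semitones, matching the perfect fourth exactly, so the quality is perfect.

perfect 4th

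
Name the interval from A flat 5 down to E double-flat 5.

augmented 4th

Descending from Ab5 to Ebb5 is the same interval as ascending Ebb5 to Ab5.
E to A spans four letter names (E-F-G-A) — that makes it a fourth of some quality.
Ebb5 to Ab5 spans 6 semitones — one semitone wider than the perfect fourth (5) — giving an augmented fourth.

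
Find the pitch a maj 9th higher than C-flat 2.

D-flat 3

The ninth's letter: C up two letter names plus an octave → D.
A major ninth is 14 semitones; 14 semitones up from Cb2 gives Db3.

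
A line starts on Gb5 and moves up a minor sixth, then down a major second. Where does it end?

Dbb6

Gb5 up a minor sixth → Ebb6 (8 semitones).
Ebb6 down a major second → Dbb6 (2 semitones).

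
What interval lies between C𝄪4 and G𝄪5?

C to G spans five letter names (C-D-E-F-G), plus an octave: a twelfth.
The perfect twelfth spans 19 semitones, and C##4 to G##5 is exactly 19 semitones — so this is a perfect twelfth.
(Equivalently, a compound perfect fifth: a perfect fifth plus an octave.)

perfect twelfth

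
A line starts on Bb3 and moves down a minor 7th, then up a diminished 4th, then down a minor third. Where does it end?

Db3

Down a minor seventh from Bb3: C3 (10 semitones down).
A diminished fourth up from C3 is Fb3.
Fb3 down a minor third → Db3 (3 semitones).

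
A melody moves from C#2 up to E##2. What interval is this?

C to E spans three letter names (C-D-E): a third.
The major third is 4 semitones; here we have 5, one semitone wider: augmented.

augmented third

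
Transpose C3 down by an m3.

A2

Three letter names down from C: A.
Moving 3 semitones down from C3 (the size of a minor third) reaches A2.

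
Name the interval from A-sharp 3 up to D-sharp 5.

A to D spans four letter names (A-B-C-D), plus an octave: an eleventh.
The perfect eleventh spans 17 semitones, and A#3 to D#5 is exactly 17 semitones — so this is a perfect eleventh.
(Equivalently, a compound perfect fourth: a perfect fourth plus an octave.)

perfect eleventh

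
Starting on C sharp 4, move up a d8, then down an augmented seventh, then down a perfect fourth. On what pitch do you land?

A double-flat 3

A diminished octave up from C#4 is C5.
Down an augmented seventh from C5: Dbb4 (12 semitones down).
Dbb4 down a perfect fourth → Abb3 (5 semitones).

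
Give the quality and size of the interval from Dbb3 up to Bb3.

augmented 6th

D to B spans six letter names (D-E-F-G-A-B): a sixth.
The major sixth is 9 semitones; here we have 10, one semitone wider: augmented.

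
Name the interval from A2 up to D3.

A to D spans four letter names (A-B-C-D) — that makes it a fourth of some quality.
The perfect fourth spans 5 semitones, and A2 to D3 is exactly 5 semitones — so this is a perfect fourth.

P4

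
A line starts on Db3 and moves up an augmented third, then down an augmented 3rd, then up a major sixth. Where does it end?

An augmented third up from Db3 is F#3.
F#3 down an augmented third → Db3 (5 semitones).
Up a major sixth from Db3: Bb3 (9 semitones up).

Bb3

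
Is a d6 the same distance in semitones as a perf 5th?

Both span 7 semitones: a diminished sixth and a perfect fifth are the same chromatic distance.

Yes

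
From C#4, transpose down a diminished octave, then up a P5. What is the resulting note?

A diminished octave down from C#4 is C##3.
C##3 up a perfect fifth → G##3 (7 semitones).

G##3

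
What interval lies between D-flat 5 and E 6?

augmented 9th

D to E spans two letter names (D-E), plus an octave, so the interval is some kind of ninth.
Db5 to E6 spans 15 semitones — one semitone wider than the major ninth (14) — giving an augmented ninth.
(Equivalently, a compound augmented second: an augmented second plus an octave.)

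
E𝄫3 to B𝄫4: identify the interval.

E to B spans five letter names (E-F-G-A-B), plus an octave — that makes it a twelfth of some quality.
Ebb3 to Bbb4 is 19 semitones, matching the perfect twelfth exactly, so the quality is perfect.
(Equivalently, a compound perfect fifth: a perfect fifth plus an octave.)

perfect twelfth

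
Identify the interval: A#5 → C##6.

major third

A to C spans three letter names (A-B-C): a third.
The major third spans 4 semitones, and A#5 to C##6 is exactly 4 semitones — so this is a major third.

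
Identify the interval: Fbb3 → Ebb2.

minor ninth

Descending from Fbb3 to Ebb2 is the same interval as ascending Ebb2 to Fbb3.
E to F spans two letter names (E-F), plus an octave, so the interval is some kind of ninth.
Ebb2 to Fbb3 is 13 semitones, a half step short of the major ninth (14), so this is minor.
(Equivalently, a compound minor second: a minor second plus an octave.)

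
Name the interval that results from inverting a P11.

First reduce the compound perfect eleventh to its simple form, a perfect fourth.
Inverted interval numbers add to nine, so a fourth pairs with a fifth (4 + 5 = 9).
Quality inverts too: perfect stays perfect. That makes the inversion a perfect fifth.

P5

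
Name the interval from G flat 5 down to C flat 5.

Descending from Gb5 to Cb5 is the same interval as ascending Cb5 to Gb5.
C to G spans five letter names (C-D-E-F-G), so the interval is some kind of fifth.
The perfect fifth spans 7 semitones, and Cb5 to Gb5 is exactly 7 semitones — so this is a perfect fifth.

P5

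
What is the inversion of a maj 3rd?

m6

Inverted interval numbers add to nine, so a third pairs with a sixth (3 + 6 = 9).
The quality also flips — major becomes minor — giving a minor sixth.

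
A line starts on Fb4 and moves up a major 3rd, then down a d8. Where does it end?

A3

Fb4 up a major third → Ab4 (4 semitones).
Down a diminished octave from Ab4: A3 (11 semitones down).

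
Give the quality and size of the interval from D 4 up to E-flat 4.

minor second

D to E spans two letter names (D-E), so the interval is some kind of second.
A major second would be 2 semitones, but D4 to Eb4 is 1 — one semitone narrower, making it a minor second.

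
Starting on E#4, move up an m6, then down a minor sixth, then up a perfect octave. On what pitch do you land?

E#5

A minor sixth up from E#4 is C#5.
Down a minor sixth from C#5: E#4 (8 semitones down).
Up a perfect octave from E#4: E#5 (12 semitones up).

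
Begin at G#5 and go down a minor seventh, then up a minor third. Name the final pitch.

G#5 down a minor seventh → A#4 (10 semitones).
A minor third up from A#4 is C#5.

C#5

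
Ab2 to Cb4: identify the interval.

A to C spans three letter names (A-B-C), plus an octave — that makes it a tenth of some quality.
A major tenth would be 16 semitones, but Ab2 to Cb4 is 15 — one semitone narrower, making it a minor tenth.
(Equivalently, a compound minor third: a minor third plus an octave.)

minor tenth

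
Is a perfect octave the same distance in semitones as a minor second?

A perfect octave spans 12 semitones; a minor second spans 1 semitone. They differ by 11.

No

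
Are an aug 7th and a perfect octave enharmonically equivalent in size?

Yes

An augmented seventh = 12 semitones = a perfect octave; enharmonically equal.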